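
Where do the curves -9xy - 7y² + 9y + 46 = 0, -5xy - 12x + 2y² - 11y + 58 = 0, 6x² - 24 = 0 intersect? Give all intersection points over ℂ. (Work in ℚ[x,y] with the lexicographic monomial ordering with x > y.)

Compute a lex Gröbner basis by Buchberger's algorithm.
f_1 = -9xy - 7y² + 9y + 46, LT = xy.
f_2 = -5xy - 12x + 2y² - 11y + 58, LT = xy.
f_3 = 6x² - 24, LT = x².

S(f_1,f_2): lcm = xy. S = -12/5x + 53/45y² - 16/5y + 292/45.
  reduce S modulo (f_1, f_2, f_3):
  remainder -12/5x + 53/45y² - 16/5y + 292/45 ≠ 0; add h_4 = -12/5x + 53/45y² - 16/5y + 292/45 to the basis.

S(f_1,f_3): lcm = x²y. S = 7/9xy² - xy - 46/9x + 4y.
  reduce S modulo (f_1, f_2, f_3, h_4):
  remainder -49/81y³ - 463/486y² + 1117/81y - 4600/243 ≠ 0; add h_5 = -49/81y³ - 463/486y² + 1117/81y - 4600/243 to the basis.

S(f_2,f_3): lcm = x²y. S = 12/5x² - ⅖xy² + 11/5xy - 58/5x + 4y.
  reduce S modulo (f_1, f_2, f_3, h_4, h_5):
  remainder -1045/126y² + 187/7y - 1276/63 ≠ 0; add h_6 = -1045/126y² + 187/7y - 1276/63 to the basis.

S(f_1,h_4): lcm = xy. S = 53/108y³ - 5/9y² + 46/27y - 46/9.
  reduce S modulo (f_1, f_2, f_3, h_4, h_5, h_6):
  remainder 34361/3990y - 34361/1995 ≠ 0; add h_7 = 34361/3990y - 34361/1995 to the basis.

The other S-polynomials (S(f_2,h_4), S(f_3,h_4), S(f_1,h_5), S(f_2,h_5), S(f_3,h_5), S(h_4,h_5), S(f_1,h_6), S(f_2,h_6), S(f_3,h_6), S(h_4,h_6), S(h_5,h_6), S(f_1,h_7), S(f_2,h_7), S(f_3,h_7), S(h_4,h_7), S(h_5,h_7), S(h_6,h_7)) all reduce to 0 modulo the current basis, so we have a Gröbner basis.
Inter-reduce: drop elements whose leading term is divisible by another's, tail-reduce, and make monic.
Reduced Gröbner basis: {x - 2, y - 2}.

Since the basis is lex-ordered, y - 2 is univariate in y. Its roots are {2}. Back-substituting each root into the other basis elements fixes the other coordinates.
  y = 2: the earlier basis element becomes x - 2 = 0, giving x = 2 — point (2, 2).
A lex Gröbner basis triangularizes the system, enabling back-substitution.

{(2, 2)}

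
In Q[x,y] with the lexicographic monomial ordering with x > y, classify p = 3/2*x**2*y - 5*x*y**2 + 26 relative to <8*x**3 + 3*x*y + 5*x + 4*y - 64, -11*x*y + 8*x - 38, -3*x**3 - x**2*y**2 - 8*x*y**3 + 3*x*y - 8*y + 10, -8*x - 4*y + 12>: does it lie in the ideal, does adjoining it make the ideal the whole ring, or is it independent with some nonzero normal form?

Adjoining 3/2*x**2*y - 5*x*y**2 + 26 makes the ideal the whole ring: the system is inconsistent.

First compute the reduced Gröbner basis of I by Buchberger's algorithm.
f_1 = 8*x**3 + 3*x*y + 5*x + 4*y - 64, LT = x**3.
f_2 = -11*x*y + 8*x - 38, LT = x*y.
f_3 = -3*x**3 - x**2*y**2 - 8*x*y**3 + 3*x*y - 8*y + 10, LT = x**3.
f_4 = -8*x - 4*y + 12, LT = x.

S(f_1,f_2): lcm = x**3*y. S = 8/11*x**3 - 38/11*x**2 + 3/8*x*y**2 + 5/8*x*y + 1/2*y**2 - 8*y.
  leading term x**3: subtract (1/11)·f_1 from 8/11*x**3 - 38/11*x**2 + 3/8*x*y**2 + 5/8*x*y + 1/2*y**2 - 8*y → -38/11*x**2 + 3/8*x*y**2 + 31/88*x*y - 5/11*x + 1/2*y**2 - 92/11*y + 64/11
  leading term x**2: subtract (19/44*x)·f_4 from -38/11*x**2 + 3/8*x*y**2 + 31/88*x*y - 5/11*x + 1/2*y**2 - 92/11*y + 64/11 → 3/8*x*y**2 + 183/88*x*y - 62/11*x + 1/2*y**2 - 92/11*y + 64/11
  leading term x*y**2: subtract (-3/88*y)·f_2 from 3/8*x*y**2 + 183/88*x*y - 62/11*x + 1/2*y**2 - 92/11*y + 64/11 → 207/88*x*y - 62/11*x + 1/2*y**2 - 425/44*y + 64/11
  leading term x*y: subtract (-207/968)·f_2 from 207/88*x*y - 62/11*x + 1/2*y**2 - 425/44*y + 64/11 → -475/121*x + 1/2*y**2 - 425/44*y - 1117/484
  leading term x: subtract (475/968)·f_4 from -475/121*x + 1/2*y**2 - 425/44*y - 1117/484 → 1/2*y**2 - 3725/484*y - 3967/484
  leading term y**2: no divisor's leading term divides it; move 1/2*y**2 to the remainder.
  leading term y: no divisor's leading term divides it; move -3725/484*y to the remainder.
  leading term 1: no divisor's leading term divides it; move -3967/484 to the remainder.
  remainder 1/2*y**2 - 3725/484*y - 3967/484 ≠ 0; add h_5 = 1/2*y**2 - 3725/484*y - 3967/484 to the basis.

S(f_1,f_3): lcm = x**3. S = -1/3*x**2*y**2 - 8/3*x*y**3 + 11/8*x*y + 5/8*x - 13/6*y - 14/3.
  leading term x**2*y**2: subtract (1/33*x*y)·f_2 from -1/3*x**2*y**2 - 8/3*x*y**3 + 11/8*x*y + 5/8*x - 13/6*y - 14/3 → -8/33*x**2*y - 8/3*x*y**3 + 667/264*x*y + 5/8*x - 13/6*y - 14/3
  leading term x**2*y: subtract (8/363*x)·f_2 from -8/33*x**2*y - 8/3*x*y**3 + 667/264*x*y + 5/8*x - 13/6*y - 14/3 → -64/363*x**2 - 8/3*x*y**3 + 667/264*x*y + 4247/2904*x - 13/6*y - 14/3
  leading term x**2: subtract (8/363*x)·f_4 from -64/363*x**2 - 8/3*x*y**3 + 667/264*x*y + 4247/2904*x - 13/6*y - 14/3 → -8/3*x*y**3 + 2531/968*x*y + 3479/2904*x - 13/6*y - 14/3
  leading term x*y**3: subtract (8/33*y**2)·f_2 from -8/3*x*y**3 + 2531/968*x*y + 3479/2904*x - 13/6*y - 14/3 → -64/33*x*y**2 + 2531/968*x*y + 3479/2904*x + 304/33*y**2 - 13/6*y - 14/3
  leading term x*y**2: subtract (64/363*y)·f_2 from -64/33*x*y**2 + 2531/968*x*y + 3479/2904*x + 304/33*y**2 - 13/6*y - 14/3 → 3497/2904*x*y + 3479/2904*x + 304/33*y**2 + 1097/242*y - 14/3
  leading term x*y: subtract (-3497/31944)·f_2 from 3497/2904*x*y + 3479/2904*x + 304/33*y**2 + 1097/242*y - 14/3 → 66245/31944*x + 304/33*y**2 + 1097/242*y - 46993/5324
  leading term x: subtract (-66245/255552)·f_4 from 66245/31944*x + 304/33*y**2 + 1097/242*y - 46993/5324 → 304/33*y**2 + 223363/63888*y - 121727/21296
  leading term y**2: subtract (608/33)·h_5 from 304/33*y**2 + 223363/63888*y - 121727/21296 → 9282563/63888*y + 9282563/63888
  leading term y: no divisor's leading term divides it; move 9282563/63888*y to the remainder.
  leading term 1: no divisor's leading term divides it; move 9282563/63888 to the remainder.
  remainder 9282563/63888*y + 9282563/63888 ≠ 0; add h_6 = 9282563/63888*y + 9282563/63888 to the basis.

The other S-polynomials (S(f_1,f_4), S(f_2,f_3), S(f_2,f_4), S(f_3,f_4), S(f_1,h_5), S(f_2,h_5), S(f_3,h_5), S(f_4,h_5), S(f_1,h_6), S(f_2,h_6), S(f_3,h_6), S(f_4,h_6), S(h_5,h_6)) all reduce to 0 modulo the current basis, so we have a Gröbner basis.
Inter-reduce: drop elements whose leading term is divisible by another's, tail-reduce, and make monic.
Reduced Gröbner basis: {x - 2, y + 1}.
Label its elements g_1 = x - 2, g_2 = y + 1.

Reduce p = 3/2*x**2*y - 5*x*y**2 + 26 modulo G:
  leading term x**2*y: subtract (3/2*x*y)·g_1 from 3/2*x**2*y - 5*x*y**2 + 26 → -5*x*y**2 + 3*x*y + 26
  leading term x*y**2: subtract (-5*y**2)·g_1 from -5*x*y**2 + 3*x*y + 26 → 3*x*y - 10*y**2 + 26
  leading term x*y: subtract (3*y)·g_1 from 3*x*y - 10*y**2 + 26 → -10*y**2 + 6*y + 26
  leading term y**2: subtract (-10*y)·g_2 from -10*y**2 + 6*y + 26 → 16*y + 26
  leading term y: subtract (16)·g_2 from 16*y + 26 → 10
  leading term 1: no divisor's leading term divides it; move 10 to the remainder.
  normal form = 10.
The normal form is nonzero, so p ∉ I. Since p minus its normal form lies in I, I + (p) = I + (r) where r = 10; decide whether this ideal is the whole ring.
Here r = 10 is a nonzero constant, hence a unit: 1 ∈ I + (p), the Gröbner basis of I + (p) is {1}, and the enlarged system has no common solution — adjoining p is inconsistent.

The remainder on division by a Gröbner basis is unique — it is the normal form.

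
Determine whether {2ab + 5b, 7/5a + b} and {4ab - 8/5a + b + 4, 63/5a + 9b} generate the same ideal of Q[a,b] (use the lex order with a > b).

Two ideals are equal iff their reduced Gröbner bases coincide (the reduced basis is unique for a fixed ordering).
Buchberger on the first generating set:
f_1 = 2ab + 5b, LT = ab.
f_2 = 7/5a + b, LT = a.

S(f_1,f_2): lcm = ab. S = -5/7b^2 + 5/2b.
  reduce S modulo (f_1, f_2):
  remainder -5/7b^2 + 5/2b ≠ 0; add g_3 = -5/7b^2 + 5/2b to the basis.

The other S-polynomials (S(f_1,g_3), S(f_2,g_3)) all reduce to 0 modulo the current basis, so we have a Gröbner basis.
Inter-reduce: drop elements whose leading term is divisible by another's, tail-reduce, and make monic.
Reduced Gröbner basis: {a + 5/7b, b^2 - 7/2b}.

Buchberger on the second generating set:
h_1 = 4ab - 8/5a + b + 4, LT = ab.
h_2 = 63/5a + 9b, LT = a.

S(h_1,h_2): lcm = ab. S = -2/5a - 5/7b^2 + 1/4b + 1.
  reduce S modulo (h_1, h_2):
  remainder -5/7b^2 + 15/28b + 1 ≠ 0; add k_3 = -5/7b^2 + 15/28b + 1 to the basis.

The other S-polynomials (S(h_1,k_3), S(h_2,k_3)) all reduce to 0 modulo the current basis, so we have a Gröbner basis.
Inter-reduce: drop elements whose leading term is divisible by another's, tail-reduce, and make monic.
Reduced Gröbner basis: {a + 5/7b, b^2 - 3/4b - 7/5}.

Since the reduced bases disagree, the two ideals are not the same.

No, the ideals differ.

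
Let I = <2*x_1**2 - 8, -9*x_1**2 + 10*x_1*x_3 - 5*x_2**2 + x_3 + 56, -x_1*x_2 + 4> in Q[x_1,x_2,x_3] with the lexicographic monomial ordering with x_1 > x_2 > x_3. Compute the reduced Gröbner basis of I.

G = {x_1 - x_2, x_2**2 - 4, x_3}

f_1 = 2*x_1**2 - 8, LT = x_1**2.
f_2 = -9*x_1**2 + 10*x_1*x_3 - 5*x_2**2 + x_3 + 56, LT = x_1**2.
f_3 = -x_1*x_2 + 4, LT = x_1*x_2.

S(f_1,f_2): lcm = x_1**2. S = 10/9*x_1*x_3 - 5/9*x_2**2 + 1/9*x_3 + 20/9.
  leading term x_1*x_3: no divisor's leading term divides it; move 10/9*x_1*x_3 to the remainder.
  leading term x_2**2: no divisor's leading term divides it; move -5/9*x_2**2 to the remainder.
  leading term x_3: no divisor's leading term divides it; move 1/9*x_3 to the remainder.
  leading term 1: no divisor's leading term divides it; move 20/9 to the remainder.
  remainder 10/9*x_1*x_3 - 5/9*x_2**2 + 1/9*x_3 + 20/9 ≠ 0; add g_4 = 10/9*x_1*x_3 - 5/9*x_2**2 + 1/9*x_3 + 20/9 to the basis.

S(f_1,f_3): lcm = x_1**2*x_2. S = 4*x_1 - 4*x_2.
  leading term x_1: no divisor's leading term divides it; move 4*x_1 to the remainder.
  leading term x_2: no divisor's leading term divides it; move -4*x_2 to the remainder.
  remainder 4*x_1 - 4*x_2 ≠ 0; add g_5 = 4*x_1 - 4*x_2 to the basis.

S(f_2,f_3): lcm = x_1**2*x_2. S = -10/9*x_1*x_2*x_3 + 4*x_1 + 5/9*x_2**3 - 1/9*x_2*x_3 - 56/9*x_2.
  leading term x_1*x_2*x_3: subtract (10/9*x_3)·f_3 from -10/9*x_1*x_2*x_3 + 4*x_1 + 5/9*x_2**3 - 1/9*x_2*x_3 - 56/9*x_2 → 4*x_1 + 5/9*x_2**3 - 1/9*x_2*x_3 - 56/9*x_2 - 40/9*x_3
  leading term x_1: subtract (1)·g_5 from 4*x_1 + 5/9*x_2**3 - 1/9*x_2*x_3 - 56/9*x_2 - 40/9*x_3 → 5/9*x_2**3 - 1/9*x_2*x_3 - 20/9*x_2 - 40/9*x_3
  leading term x_2**3: no divisor's leading term divides it; move 5/9*x_2**3 to the remainder.
  leading term x_2*x_3: no divisor's leading term divides it; move -1/9*x_2*x_3 to the remainder.
  leading term x_2: no divisor's leading term divides it; move -20/9*x_2 to the remainder.
  leading term x_3: no divisor's leading term divides it; move -40/9*x_3 to the remainder.
  remainder 5/9*x_2**3 - 1/9*x_2*x_3 - 20/9*x_2 - 40/9*x_3 ≠ 0; add g_6 = 5/9*x_2**3 - 1/9*x_2*x_3 - 20/9*x_2 - 40/9*x_3 to the basis.

S(f_1,g_4): lcm = x_1**2*x_3. S = 1/2*x_1*x_2**2 - 1/10*x_1*x_3 - 2*x_1 - 4*x_3.
  leading term x_1*x_2**2: subtract (-1/2*x_2)·f_3 from 1/2*x_1*x_2**2 - 1/10*x_1*x_3 - 2*x_1 - 4*x_3 → -1/10*x_1*x_3 - 2*x_1 + 2*x_2 - 4*x_3
  leading term x_1*x_3: subtract (-9/100)·g_4 from -1/10*x_1*x_3 - 2*x_1 + 2*x_2 - 4*x_3 → -2*x_1 - 1/20*x_2**2 + 2*x_2 - 399/100*x_3 + 1/5
  leading term x_1: subtract (-1/2)·g_5 from -2*x_1 - 1/20*x_2**2 + 2*x_2 - 399/100*x_3 + 1/5 → -1/20*x_2**2 - 399/100*x_3 + 1/5
  leading term x_2**2: no divisor's leading term divides it; move -1/20*x_2**2 to the remainder.
  leading term x_3: no divisor's leading term divides it; move -399/100*x_3 to the remainder.
  leading term 1: no divisor's leading term divides it; move 1/5 to the remainder.
  remainder -1/20*x_2**2 - 399/100*x_3 + 1/5 ≠ 0; add g_7 = -1/20*x_2**2 - 399/100*x_3 + 1/5 to the basis.

S(f_3,g_5): lcm = x_1*x_2. S = x_2**2 - 4.
  leading term x_2**2: subtract (-20)·g_7 from x_2**2 - 4 → -399/5*x_3
  leading term x_3: no divisor's leading term divides it; move -399/5*x_3 to the remainder.
  remainder -399/5*x_3 ≠ 0; add g_8 = -399/5*x_3 to the basis.

The other S-polynomials (S(f_2,g_4), S(f_3,g_4), S(f_1,g_5), S(f_2,g_5), S(g_4,g_5), S(f_1,g_6), S(f_2,g_6), S(f_3,g_6), S(g_4,g_6), S(g_5,g_6), S(f_1,g_7), S(f_2,g_7), S(f_3,g_7), S(g_4,g_7), S(g_5,g_7), S(g_6,g_7), S(f_1,g_8), S(f_2,g_8), S(f_3,g_8), S(g_4,g_8), S(g_5,g_8), S(g_6,g_8), S(g_7,g_8)) all reduce to 0 modulo the current basis, so we have a Gröbner basis.
Inter-reduce: drop elements whose leading term is divisible by another's, tail-reduce, and make monic.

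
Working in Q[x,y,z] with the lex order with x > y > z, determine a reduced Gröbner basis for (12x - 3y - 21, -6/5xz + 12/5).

G = {x - 1/4y - 7/4, yz + 7z - 8}

f_1 = 12x - 3y - 21, LT = x.
f_2 = -6/5xz + 12/5, LT = xz.

S(f_1,f_2): lcm = xz. S = -1/4yz - 7/4z + 2.
  reduce S modulo (f_1, f_2):
  remainder -1/4yz - 7/4z + 2 ≠ 0; add g_3 = -1/4yz - 7/4z + 2 to the basis.

The other S-polynomials (S(f_1,g_3), S(f_2,g_3)) all reduce to 0 modulo the current basis, so we have a Gröbner basis.
Inter-reduce: drop elements whose leading term is divisible by another's, tail-reduce, and make monic.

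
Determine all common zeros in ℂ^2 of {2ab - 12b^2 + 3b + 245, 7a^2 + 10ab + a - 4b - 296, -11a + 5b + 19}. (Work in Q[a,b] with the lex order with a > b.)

Compute a lex Gröbner basis by Buchberger's algorithm.
f_1 = 2ab - 12b^2 + 3b + 245, LT = ab.
f_2 = 7a^2 + 10ab + a - 4b - 296, LT = a^2.
f_3 = -11a + 5b + 19, LT = a.

S(f_1,f_2): lcm = a^2b. S = -52/7ab^2 + 19/14ab + 245/2a + 4/7b^2 + 296/7b.
  leading term ab^2: subtract (-26/7b)·f_1 from -52/7ab^2 + 19/14ab + 245/2a + 4/7b^2 + 296/7b → 19/14ab + 245/2a - 312/7b^3 + 82/7b^2 + 6666/7b
  leading term ab: subtract (19/28)·f_1 from 19/14ab + 245/2a - 312/7b^3 + 82/7b^2 + 6666/7b → 245/2a - 312/7b^3 + 139/7b^2 + 3801/4b - 665/4
  leading term a: subtract (-245/22)·f_3 from 245/2a - 312/7b^3 + 139/7b^2 + 3801/4b - 665/4 → -312/7b^3 + 139/7b^2 + 44261/44b + 1995/44
  leading term b^3: no divisor's leading term divides it; move -312/7b^3 to the remainder.
  leading term b^2: no divisor's leading term divides it; move 139/7b^2 to the remainder.
  leading term b: no divisor's leading term divides it; move 44261/44b to the remainder.
  leading term 1: no divisor's leading term divides it; move 1995/44 to the remainder.
  remainder -312/7b^3 + 139/7b^2 + 44261/44b + 1995/44 ≠ 0; add h_4 = -312/7b^3 + 139/7b^2 + 44261/44b + 1995/44 to the basis.

S(f_1,f_3): lcm = ab. S = -61/11b^2 + 71/22b + 245/2.
  leading term b^2: no divisor's leading term divides it; move -61/11b^2 to the remainder.
  leading term b: no divisor's leading term divides it; move 71/22b to the remainder.
  leading term 1: no divisor's leading term divides it; move 245/2 to the remainder.
  remainder -61/11b^2 + 71/22b + 245/2 ≠ 0; add h_5 = -61/11b^2 + 71/22b + 245/2 to the basis.

S(f_2,f_3): lcm = a^2. S = 145/77ab + 144/77a - 4/7b - 296/7.
  leading term ab: subtract (145/154)·f_1 from 145/77ab + 144/77a - 4/7b - 296/7 → 144/77a + 870/77b^2 - 523/154b - 42037/154
  leading term a: subtract (-144/847)·f_3 from 144/77a + 870/77b^2 - 523/154b - 42037/154 → 870/77b^2 - 4313/1694b - 456935/1694
  leading term b^2: subtract (-870/427)·h_5 from 870/77b^2 - 4313/1694b - 456935/1694 → 416377/103334b - 2081885/103334
  leading term b: no divisor's leading term divides it; move 416377/103334b to the remainder.
  leading term 1: no divisor's leading term divides it; move -2081885/103334 to the remainder.
  remainder 416377/103334b - 2081885/103334 ≠ 0; add h_6 = 416377/103334b - 2081885/103334 to the basis.

The other S-polynomials (S(f_1,h_4), S(f_2,h_4), S(f_3,h_4), S(f_1,h_5), S(f_2,h_5), S(f_3,h_5), S(h_4,h_5), S(f_1,h_6), S(f_2,h_6), S(f_3,h_6), S(h_4,h_6), S(h_5,h_6)) all reduce to 0 modulo the current basis, so we have a Gröbner basis.
Inter-reduce: drop elements whose leading term is divisible by another's, tail-reduce, and make monic.
Reduced Gröbner basis: {a - 4, b - 5}.

A lex Gröbner basis eliminates variables successively. Here b - 5 depends only on b, with roots {5}; lifting each root through the earlier basis elements recovers the full solutions.
  b = 5: the earlier basis element becomes a - 4 = 0, giving a = 4 — point (4, 5).
Check: every point annihilates each of the original generators.

{(4, 5)}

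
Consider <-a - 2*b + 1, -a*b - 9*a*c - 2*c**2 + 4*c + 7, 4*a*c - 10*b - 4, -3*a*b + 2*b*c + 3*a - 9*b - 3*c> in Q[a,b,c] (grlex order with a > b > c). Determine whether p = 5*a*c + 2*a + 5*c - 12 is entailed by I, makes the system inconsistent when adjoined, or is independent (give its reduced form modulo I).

5*a*c + 2*a + 5*c - 12 lies in I (it reduces to 0).

First compute the reduced Gröbner basis of I by Buchberger's algorithm.
f_1 = -a - 2*b + 1, LT = a.
f_2 = -a*b - 9*a*c - 2*c**2 + 4*c + 7, LT = a*b.
f_3 = 4*a*c - 10*b - 4, LT = a*c.
f_4 = -3*a*b + 2*b*c + 3*a - 9*b - 3*c, LT = a*b.

S(f_1,f_2): lcm = a*b. S = -9*a*c + 2*b**2 - 2*c**2 - b + 4*c + 7.
  reduce S modulo (f_1, f_2, f_3, f_4):
  remainder 2*b**2 + 18*b*c - 2*c**2 - b - 5*c + 7 ≠ 0; add h_5 = 2*b**2 + 18*b*c - 2*c**2 - b - 5*c + 7 to the basis.

S(f_1,f_3): lcm = a*c. S = 2*b*c + 5/2*b - c + 1.
  reduce S modulo (f_1, f_2, f_3, f_4, h_5):
  remainder 2*b*c + 5/2*b - c + 1 ≠ 0; add h_6 = 2*b*c + 5/2*b - c + 1 to the basis.

S(f_1,f_4): lcm = a*b. S = 2*b**2 + 2/3*b*c + a - 4*b - c.
  reduce S modulo (f_1, f_2, f_3, f_4, h_5, h_6):
  remainder 2*c**2 + 50/3*b - 14/3*c + 8/3 ≠ 0; add h_7 = 2*c**2 + 50/3*b - 14/3*c + 8/3 to the basis.

S(f_2,f_3): lcm = a*b*c. S = 9*a*c**2 + 2*c**3 + 5/2*b**2 - 4*c**2 + b - 7*c.
  reduce S modulo (f_1, f_2, f_3, f_4, h_5, h_6, h_7):
  remainder -119/36*b + 167/36*c - 167/36 ≠ 0; add h_8 = -119/36*b + 167/36*c - 167/36 to the basis.

S(f_4,h_5): lcm = a*b**2. S = -9*a*b*c + a*c**2 - 2/3*b**2*c - 1/2*a*b + 5/2*a*c + 3*b**2 + b*c - 7/2*a.
  reduce S modulo (f_1, f_2, f_3, f_4, h_5, h_6, h_7, h_8):
  remainder -250867/2856*c + 250867/2856 ≠ 0; add h_9 = -250867/2856*c + 250867/2856 to the basis.

The other S-polynomials (S(f_2,f_4), S(f_3,f_4), S(f_1,h_5), S(f_2,h_5), S(f_3,h_5), S(f_1,h_6), S(f_2,h_6), S(f_3,h_6), S(f_4,h_6), S(h_5,h_6), S(f_1,h_7), S(f_2,h_7), S(f_3,h_7), S(f_4,h_7), S(h_5,h_7), S(h_6,h_7), S(f_1,h_8), S(f_2,h_8), S(f_3,h_8), S(f_4,h_8), S(h_5,h_8), S(h_6,h_8), S(h_7,h_8), S(f_1,h_9), S(f_2,h_9), S(f_3,h_9), S(f_4,h_9), S(h_5,h_9), S(h_6,h_9), S(h_7,h_9), S(h_8,h_9)) all reduce to 0 modulo the current basis, so we have a Gröbner basis.
Inter-reduce: drop elements whose leading term is divisible by another's, tail-reduce, and make monic.
Reduced Gröbner basis: {a - 1, b, c - 1}.
Label its elements g_1 = a - 1, g_2 = b, g_3 = c - 1.

Reduce p = 5*a*c + 2*a + 5*c - 12 modulo G:
  leading term a*c: subtract (5*c)·g_1 from 5*a*c + 2*a + 5*c - 12 → 2*a + 10*c - 12
  leading term a: subtract (2)·g_1 from 2*a + 10*c - 12 → 10*c - 10
  leading term c: subtract (10)·g_3 from 10*c - 10 → 0
  normal form = 0.
Since the normal form is 0, p ∈ I.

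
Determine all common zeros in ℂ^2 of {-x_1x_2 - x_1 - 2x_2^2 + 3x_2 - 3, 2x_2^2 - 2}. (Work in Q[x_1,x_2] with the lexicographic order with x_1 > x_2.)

{(-1, 1)}

Compute a lex Gröbner basis by Buchberger's algorithm.
f_1 = -x_1x_2 - x_1 - 2x_2^2 + 3x_2 - 3, LT = x_1x_2.
f_2 = 2x_2^2 - 2, LT = x_2^2.

S(f_1,f_2): lcm = x_1x_2^2. S = x_1x_2 + x_1 + 2x_2^3 - 3x_2^2 + 3x_2.
  leading term x_1x_2: subtract (-1)·f_1 from x_1x_2 + x_1 + 2x_2^3 - 3x_2^2 + 3x_2 → 2x_2^3 - 5x_2^2 + 6x_2 - 3
  leading term x_2^3: subtract (x_2)·f_2 from 2x_2^3 - 5x_2^2 + 6x_2 - 3 → -5x_2^2 + 8x_2 - 3
  leading term x_2^2: subtract (-5/2)·f_2 from -5x_2^2 + 8x_2 - 3 → 8x_2 - 8
  leading term x_2: no divisor's leading term divides it; move 8x_2 to the remainder.
  leading term 1: no divisor's leading term divides it; move -8 to the remainder.
  remainder 8x_2 - 8 ≠ 0; add h_3 = 8x_2 - 8 to the basis.

S(f_1,h_3): lcm = x_1x_2. S = 2x_1 + 2x_2^2 - 3x_2 + 3.
  leading term x_1: no divisor's leading term divides it; move 2x_1 to the remainder.
  leading term x_2^2: subtract (1)·f_2 from 2x_2^2 - 3x_2 + 3 → -3x_2 + 5
  leading term x_2: subtract (-3/8)·h_3 from -3x_2 + 5 → 2
  leading term 1: no divisor's leading term divides it; move 2 to the remainder.
  remainder 2x_1 + 2 ≠ 0; add h_4 = 2x_1 + 2 to the basis.

The other S-polynomials (S(f_2,h_3), S(f_1,h_4), S(f_2,h_4), S(h_3,h_4)) all reduce to 0 modulo the current basis, so we have a Gröbner basis.
Inter-reduce: drop elements whose leading term is divisible by another's, tail-reduce, and make monic.
Reduced Gröbner basis: {x_1 + 1, x_2 - 1}.

A lex Gröbner basis eliminates variables successively. Here x_2 - 1 depends only on x_2, with roots {1}; lifting each root through the earlier basis elements recovers the full solutions.
  x_2 = 1: the earlier basis element becomes x_1 + 1 = 0, giving x_1 = -1 — point (-1, 1).
Substituting each solution back into the original system confirms all equations vanish.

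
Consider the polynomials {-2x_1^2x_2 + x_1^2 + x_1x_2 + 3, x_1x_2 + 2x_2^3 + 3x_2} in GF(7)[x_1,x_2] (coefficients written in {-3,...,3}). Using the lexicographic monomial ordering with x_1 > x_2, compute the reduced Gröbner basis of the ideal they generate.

G = {x_1^2 - x_2^5 + 2x_2^3 + 3, x_1x_2 + 2x_2^3 + 3x_2, x_2^6 + 3x_2^5 - 2x_2^4 + 2x_2^3 + 2x_2}

f_1 = -2x_1^2x_2 + x_1^2 + x_1x_2 + 3, LT = x_1^2x_2.
f_2 = x_1x_2 + 2x_2^3 + 3x_2, LT = x_1x_2.

S(f_1,f_2): lcm = x_1^2x_2. S = 3x_1^2 - 2x_1x_2^3 + 2.
  reduce S modulo (f_1, f_2):
  remainder 3x_1^2 - 3x_2^5 - x_2^3 + 2 ≠ 0; add g_3 = 3x_1^2 - 3x_2^5 - x_2^3 + 2 to the basis.

S(f_1,g_3): lcm = x_1^2x_2. S = 3x_1^2 + 3x_1x_2 + x_2^6 - 2x_2^4 - 3x_2 + 2.
  reduce S modulo (f_1, f_2, g_3):
  remainder x_2^6 + 3x_2^5 - 2x_2^4 + 2x_2^3 + 2x_2 ≠ 0; add g_4 = x_2^6 + 3x_2^5 - 2x_2^4 + 2x_2^3 + 2x_2 to the basis.

The other S-polynomials (S(f_2,g_3), S(f_1,g_4), S(f_2,g_4), S(g_3,g_4)) all reduce to 0 modulo the current basis, so we have a Gröbner basis.
Inter-reduce: drop elements whose leading term is divisible by another's, tail-reduce, and make monic.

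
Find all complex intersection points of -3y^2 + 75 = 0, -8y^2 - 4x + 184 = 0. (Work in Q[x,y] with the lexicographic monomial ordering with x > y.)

Compute a lex Gröbner basis by Buchberger's algorithm.
f_1 = -3y^2 + 75, LT = y^2.
f_2 = -4x - 8y^2 + 184, LT = x.

The S-polynomials (S(f_1,f_2)) all reduce to 0 modulo the current basis, so we have a Gröbner basis.
Inter-reduce: drop elements whose leading term is divisible by another's, tail-reduce, and make monic.
Reduced Gröbner basis: {x + 4, y^2 - 25}.

A lex Gröbner basis eliminates variables successively. Here y^2 - 25 depends only on y, with roots {-5, 5}; lifting each root through the earlier basis elements recovers the full solutions.
  y = -5: the earlier basis element becomes x + 4 = 0, giving x = -4 — point (-4, -5).
  y = 5: the earlier basis element becomes x + 4 = 0, giving x = -4 — point (-4, 5).
Check: every point annihilates each of the original generators.

{(-4, -5), (-4, 5)}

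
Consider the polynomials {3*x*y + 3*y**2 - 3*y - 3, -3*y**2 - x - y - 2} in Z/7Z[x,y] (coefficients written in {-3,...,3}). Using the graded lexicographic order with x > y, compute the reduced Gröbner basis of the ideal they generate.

G = {x**2 - x - 3*y + 3, x*y + 2*x + y + 3, y**2 - 2*x - 2*y + 3}

f_1 = 3*x*y + 3*y**2 - 3*y - 3, LT = x*y.
f_2 = -3*y**2 - x - y - 2, LT = y**2.

S(f_1,f_2): lcm = x*y**2. S = y**3 + 2*x**2 + 2*x*y - y**2 - 3*x - y.
  reduce S modulo (f_1, f_2):
  remainder 2*x**2 - 2*x + y - 1 ≠ 0; add g_3 = 2*x**2 - 2*x + y - 1 to the basis.

The other S-polynomials (S(f_1,g_3), S(f_2,g_3)) all reduce to 0 modulo the current basis, so we have a Gröbner basis.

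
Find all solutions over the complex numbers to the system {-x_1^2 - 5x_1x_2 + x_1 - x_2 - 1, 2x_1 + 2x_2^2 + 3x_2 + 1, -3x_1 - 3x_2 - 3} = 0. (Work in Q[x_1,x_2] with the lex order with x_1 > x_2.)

Compute a lex Gröbner basis by Buchberger's algorithm.
f_1 = -x_1^2 - 5x_1x_2 + x_1 - x_2 - 1, LT = x_1^2.
f_2 = 2x_1 + 2x_2^2 + 3x_2 + 1, LT = x_1.
f_3 = -3x_1 - 3x_2 - 3, LT = x_1.

S(f_1,f_2): lcm = x_1^2. S = -x_1x_2^2 + 7/2x_1x_2 - 3/2x_1 + x_2 + 1.
  leading term x_1x_2^2: subtract (-1/2x_2^2)·f_2 from -x_1x_2^2 + 7/2x_1x_2 - 3/2x_1 + x_2 + 1 → 7/2x_1x_2 - 3/2x_1 + x_2^4 + 3/2x_2^3 + 1/2x_2^2 + x_2 + 1
  leading term x_1x_2: subtract (7/4x_2)·f_2 from 7/2x_1x_2 - 3/2x_1 + x_2^4 + 3/2x_2^3 + 1/2x_2^2 + x_2 + 1 → -3/2x_1 + x_2^4 - 2x_2^3 - 19/4x_2^2 - 3/4x_2 + 1
  leading term x_1: subtract (-3/4)·f_2 from -3/2x_1 + x_2^4 - 2x_2^3 - 19/4x_2^2 - 3/4x_2 + 1 → x_2^4 - 2x_2^3 - 13/4x_2^2 + 3/2x_2 + 7/4
  leading term x_2^4: no divisor's leading term divides it; move x_2^4 to the remainder.
  leading term x_2^3: no divisor's leading term divides it; move -2x_2^3 to the remainder.
  leading term x_2^2: no divisor's leading term divides it; move -13/4x_2^2 to the remainder.
  leading term x_2: no divisor's leading term divides it; move 3/2x_2 to the remainder.
  leading term 1: no divisor's leading term divides it; move 7/4 to the remainder.
  remainder x_2^4 - 2x_2^3 - 13/4x_2^2 + 3/2x_2 + 7/4 ≠ 0; add h_4 = x_2^4 - 2x_2^3 - 13/4x_2^2 + 3/2x_2 + 7/4 to the basis.

S(f_1,f_3): lcm = x_1^2. S = 4x_1x_2 - 2x_1 + x_2 + 1.
  leading term x_1x_2: subtract (2x_2)·f_2 from 4x_1x_2 - 2x_1 + x_2 + 1 → -2x_1 - 4x_2^3 - 6x_2^2 - x_2 + 1
  leading term x_1: subtract (-1)·f_2 from -2x_1 - 4x_2^3 - 6x_2^2 - x_2 + 1 → -4x_2^3 - 4x_2^2 + 2x_2 + 2
  leading term x_2^3: no divisor's leading term divides it; move -4x_2^3 to the remainder.
  leading term x_2^2: no divisor's leading term divides it; move -4x_2^2 to the remainder.
  leading term x_2: no divisor's leading term divides it; move 2x_2 to the remainder.
  leading term 1: no divisor's leading term divides it; move 2 to the remainder.
  remainder -4x_2^3 - 4x_2^2 + 2x_2 + 2 ≠ 0; add h_5 = -4x_2^3 - 4x_2^2 + 2x_2 + 2 to the basis.

S(f_2,f_3): lcm = x_1. S = x_2^2 + 1/2x_2 - 1/2.
  leading term x_2^2: no divisor's leading term divides it; move x_2^2 to the remainder.
  leading term x_2: no divisor's leading term divides it; move 1/2x_2 to the remainder.
  leading term 1: no divisor's leading term divides it; move -1/2 to the remainder.
  remainder x_2^2 + 1/2x_2 - 1/2 ≠ 0; add h_6 = x_2^2 + 1/2x_2 - 1/2 to the basis.

S(h_4,h_5): lcm = x_2^4. S = -3x_2^3 - 11/4x_2^2 + 2x_2 + 7/4.
  leading term x_2^3: subtract (3/4)·h_5 from -3x_2^3 - 11/4x_2^2 + 2x_2 + 7/4 → 1/4x_2^2 + 1/2x_2 + 1/4
  leading term x_2^2: subtract (1/4)·h_6 from 1/4x_2^2 + 1/2x_2 + 1/4 → 3/8x_2 + 3/8
  leading term x_2: no divisor's leading term divides it; move 3/8x_2 to the remainder.
  leading term 1: no divisor's leading term divides it; move 3/8 to the remainder.
  remainder 3/8x_2 + 3/8 ≠ 0; add h_7 = 3/8x_2 + 3/8 to the basis.

The other S-polynomials (S(f_1,h_4), S(f_2,h_4), S(f_3,h_4), S(f_1,h_5), S(f_2,h_5), S(f_3,h_5), S(f_1,h_6), S(f_2,h_6), S(f_3,h_6), S(h_4,h_6), S(h_5,h_6), S(f_1,h_7), S(f_2,h_7), S(f_3,h_7), S(h_4,h_7), S(h_5,h_7), S(h_6,h_7)) all reduce to 0 modulo the current basis, so we have a Gröbner basis.
Inter-reduce: drop elements whose leading term is divisible by another's, tail-reduce, and make monic.
Reduced Gröbner basis: {x_1, x_2 + 1}.

From the last basis element, x_2 + 1 = 0, so x_2 takes values in {-1}. Each choice, substituted upward through the basis, yields the corresponding point(s) of the solution set.
  x_2 = -1: the earlier basis element becomes x_1 = 0, giving x_1 = 0 — point (0, -1).

{(0, -1)}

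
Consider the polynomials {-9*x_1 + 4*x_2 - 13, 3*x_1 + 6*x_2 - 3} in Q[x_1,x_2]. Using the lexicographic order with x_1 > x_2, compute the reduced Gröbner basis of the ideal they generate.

f_1 = -9*x_1 + 4*x_2 - 13, LT = x_1.
f_2 = 3*x_1 + 6*x_2 - 3, LT = x_1.

S(f_1,f_2): lcm = x_1. S = -22/9*x_2 + 22/9.
  leading term x_2: no divisor's leading term divides it; move -22/9*x_2 to the remainder.
  leading term 1: no divisor's leading term divides it; move 22/9 to the remainder.
  remainder -22/9*x_2 + 22/9 ≠ 0; add g_3 = -22/9*x_2 + 22/9 to the basis.

The other S-polynomials (S(f_1,g_3), S(f_2,g_3)) all reduce to 0 modulo the current basis, so we have a Gröbner basis.
Inter-reduce: drop elements whose leading term is divisible by another's, tail-reduce, and make monic.

G = {x_1 + 1, x_2 - 1}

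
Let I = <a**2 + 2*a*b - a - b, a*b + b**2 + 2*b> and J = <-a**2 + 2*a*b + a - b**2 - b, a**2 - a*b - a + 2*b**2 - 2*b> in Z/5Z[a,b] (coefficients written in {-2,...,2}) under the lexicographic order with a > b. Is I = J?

Yes, the ideals are equal.

Equality of ideals is decidable: compute both reduced Gröbner bases (unique for the ordering) and check whether they agree.
Buchberger on the first generating set:
f_1 = a**2 + 2*a*b - a - b, LT = a**2.
f_2 = a*b + b**2 + 2*b, LT = a*b.

S(f_1,f_2): lcm = a**2*b. S = a*b**2 + 2*a*b - b**2.
  reduce S modulo (f_1, f_2):
  remainder -b**3 + b ≠ 0; add g_3 = -b**3 + b to the basis.

The other S-polynomials (S(f_1,g_3), S(f_2,g_3)) all reduce to 0 modulo the current basis, so we have a Gröbner basis.
Inter-reduce: drop elements whose leading term is divisible by another's, tail-reduce, and make monic.
Reduced Gröbner basis: {a**2 - a - 2*b**2, a*b + b**2 + 2*b, b**3 - b}.

Buchberger on the second generating set:
h_1 = -a**2 + 2*a*b + a - b**2 - b, LT = a**2.
h_2 = a**2 - a*b - a + 2*b**2 - 2*b, LT = a**2.

S(h_1,h_2): lcm = a**2. S = -a*b - b**2 - 2*b.
  reduce S modulo (h_1, h_2):
  remainder -a*b - b**2 - 2*b ≠ 0; add k_3 = -a*b - b**2 - 2*b to the basis.

S(h_1,k_3): lcm = a**2*b. S = 2*a*b**2 + 2*a*b + b**3 + b**2.
  reduce S modulo (h_1, h_2, k_3):
  remainder -b**3 + b ≠ 0; add k_4 = -b**3 + b to the basis.

The other S-polynomials (S(h_2,k_3), S(h_1,k_4), S(h_2,k_4), S(k_3,k_4)) all reduce to 0 modulo the current basis, so we have a Gröbner basis.
Inter-reduce: drop elements whose leading term is divisible by another's, tail-reduce, and make monic.
Reduced Gröbner basis: {a**2 - a - 2*b**2, a*b + b**2 + 2*b, b**3 - b}.

The two bases agree; hence the ideals are identical.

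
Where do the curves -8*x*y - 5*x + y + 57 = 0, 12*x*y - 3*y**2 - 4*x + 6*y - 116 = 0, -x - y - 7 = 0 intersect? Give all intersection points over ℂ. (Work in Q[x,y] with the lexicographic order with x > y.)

Compute a lex Gröbner basis by Buchberger's algorithm.
f_1 = -8*x*y - 5*x + y + 57, LT = x*y.
f_2 = 12*x*y - 4*x - 3*y**2 + 6*y - 116, LT = x*y.
f_3 = -x - y - 7, LT = x.

S(f_1,f_2): lcm = x*y. S = 23/24*x + 1/4*y**2 - 5/8*y + 61/24.
  reduce S modulo (f_1, f_2, f_3):
  remainder 1/4*y**2 - 19/12*y - 25/6 ≠ 0; add h_4 = 1/4*y**2 - 19/12*y - 25/6 to the basis.

S(f_1,f_3): lcm = x*y. S = 5/8*x - y**2 - 57/8*y - 57/8.
  reduce S modulo (f_1, f_2, f_3, h_4):
  remainder -169/12*y - 169/6 ≠ 0; add h_5 = -169/12*y - 169/6 to the basis.

The other S-polynomials (S(f_2,f_3), S(f_1,h_4), S(f_2,h_4), S(f_3,h_4), S(f_1,h_5), S(f_2,h_5), S(f_3,h_5), S(h_4,h_5)) all reduce to 0 modulo the current basis, so we have a Gröbner basis.
Inter-reduce: drop elements whose leading term is divisible by another's, tail-reduce, and make monic.
Reduced Gröbner basis: {x + 5, y + 2}.

Elimination: the polynomial y + 2 lies in the elimination ideal for y, so y ∈ {-2}. For each such y, the remaining basis elements (now univariate) give the rest of the solution.
  y = -2: the earlier basis element becomes x + 5 = 0, giving x = -5 — point (-5, -2).

{(-5, -2)}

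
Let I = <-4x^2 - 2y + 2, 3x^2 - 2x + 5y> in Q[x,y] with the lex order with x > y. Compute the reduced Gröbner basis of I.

f_1 = -4x^2 - 2y + 2, LT = x^2.
f_2 = 3x^2 - 2x + 5y, LT = x^2.

S(f_1,f_2): lcm = x^2. S = 2/3x - 7/6y - 1/2.
  leading term x: no divisor's leading term divides it; move 2/3x to the remainder.
  leading term y: no divisor's leading term divides it; move -7/6y to the remainder.
  leading term 1: no divisor's leading term divides it; move -1/2 to the remainder.
  remainder 2/3x - 7/6y - 1/2 ≠ 0; add g_3 = 2/3x - 7/6y - 1/2 to the basis.

S(f_1,g_3): lcm = x^2. S = 7/4xy + 3/4x + 1/2y - 1/2.
  leading term xy: subtract (21/8y)·g_3 from 7/4xy + 3/4x + 1/2y - 1/2 → 3/4x + 49/16y^2 + 29/16y - 1/2
  leading term x: subtract (9/8)·g_3 from 3/4x + 49/16y^2 + 29/16y - 1/2 → 49/16y^2 + 25/8y + 1/16
  leading term y^2: no divisor's leading term divides it; move 49/16y^2 to the remainder.
  leading term y: no divisor's leading term divides it; move 25/8y to the remainder.
  leading term 1: no divisor's leading term divides it; move 1/16 to the remainder.
  remainder 49/16y^2 + 25/8y + 1/16 ≠ 0; add g_4 = 49/16y^2 + 25/8y + 1/16 to the basis.

The other S-polynomials (S(f_2,g_3), S(f_1,g_4), S(f_2,g_4), S(g_3,g_4)) all reduce to 0 modulo the current basis, so we have a Gröbner basis.
Inter-reduce: drop elements whose leading term is divisible by another's, tail-reduce, and make monic.

G = {x - 7/4y - 3/4, y^2 + 50/49y + 1/49}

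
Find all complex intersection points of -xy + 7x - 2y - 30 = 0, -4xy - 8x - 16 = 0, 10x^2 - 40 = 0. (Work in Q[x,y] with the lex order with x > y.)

{(2, -4)}

Compute a lex Gröbner basis by Buchberger's algorithm.
f_1 = -xy + 7x - 2y - 30, LT = xy.
f_2 = -4xy - 8x - 16, LT = xy.
f_3 = 10x^2 - 40, LT = x^2.

S(f_1,f_2): lcm = xy. S = -9x + 2y + 26.
  leading term x: no divisor's leading term divides it; move -9x to the remainder.
  leading term y: no divisor's leading term divides it; move 2y to the remainder.
  leading term 1: no divisor's leading term divides it; move 26 to the remainder.
  remainder -9x + 2y + 26 ≠ 0; add h_4 = -9x + 2y + 26 to the basis.

S(f_1,f_3): lcm = x^2y. S = -7x^2 + 2xy + 30x + 4y.
  leading term x^2: subtract (-7/10)·f_3 from -7x^2 + 2xy + 30x + 4y → 2xy + 30x + 4y - 28
  leading term xy: subtract (-2)·f_1 from 2xy + 30x + 4y - 28 → 44x - 88
  leading term x: subtract (-44/9)·h_4 from 44x - 88 → 88/9y + 352/9
  leading term y: no divisor's leading term divides it; move 88/9y to the remainder.
  leading term 1: no divisor's leading term divides it; move 352/9 to the remainder.
  remainder 88/9y + 352/9 ≠ 0; add h_5 = 88/9y + 352/9 to the basis.

The other S-polynomials (S(f_2,f_3), S(f_1,h_4), S(f_2,h_4), S(f_3,h_4), S(f_1,h_5), S(f_2,h_5), S(f_3,h_5), S(h_4,h_5)) all reduce to 0 modulo the current basis, so we have a Gröbner basis.
Inter-reduce: drop elements whose leading term is divisible by another's, tail-reduce, and make monic.
Reduced Gröbner basis: {x - 2, y + 4}.

Elimination: the polynomial y + 4 lies in the elimination ideal for y, so y ∈ {-4}. For each such y, the remaining basis elements (now univariate) give the rest of the solution.
  y = -4: the earlier basis element becomes x - 2 = 0, giving x = 2 — point (2, -4).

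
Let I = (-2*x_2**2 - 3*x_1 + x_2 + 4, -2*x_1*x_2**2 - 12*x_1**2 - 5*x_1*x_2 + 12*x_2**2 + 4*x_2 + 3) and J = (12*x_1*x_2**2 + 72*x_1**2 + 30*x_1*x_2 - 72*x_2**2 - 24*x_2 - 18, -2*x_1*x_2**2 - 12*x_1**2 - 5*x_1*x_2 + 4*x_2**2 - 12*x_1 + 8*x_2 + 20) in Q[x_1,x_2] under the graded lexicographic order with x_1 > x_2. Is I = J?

Since reduced Gröbner bases are canonical representatives of ideals under a given ordering, it suffices to compute and compare them.
Buchberger on the first generating set:
f_1 = -2*x_2**2 - 3*x_1 + x_2 + 4, LT = x_2**2.
f_2 = -2*x_1*x_2**2 - 12*x_1**2 - 5*x_1*x_2 + 12*x_2**2 + 4*x_2 + 3, LT = x_1*x_2**2.

S(f_1,f_2): lcm = x_1*x_2**2. S = -9/2*x_1**2 - 3*x_1*x_2 + 6*x_2**2 - 2*x_1 + 2*x_2 + 3/2.
  reduce S modulo (f_1, f_2):
  remainder -9/2*x_1**2 - 3*x_1*x_2 - 11*x_1 + 5*x_2 + 27/2 ≠ 0; add g_3 = -9/2*x_1**2 - 3*x_1*x_2 - 11*x_1 + 5*x_2 + 27/2 to the basis.

The other S-polynomials (S(f_1,g_3), S(f_2,g_3)) all reduce to 0 modulo the current basis, so we have a Gröbner basis.
Inter-reduce: drop elements whose leading term is divisible by another's, tail-reduce, and make monic.
Reduced Gröbner basis: {x_1**2 + 2/3*x_1*x_2 + 22/9*x_1 - 10/9*x_2 - 3, x_2**2 + 3/2*x_1 - 1/2*x_2 - 2}.

Buchberger on the second generating set:
h_1 = 12*x_1*x_2**2 + 72*x_1**2 + 30*x_1*x_2 - 72*x_2**2 - 24*x_2 - 18, LT = x_1*x_2**2.
h_2 = -2*x_1*x_2**2 - 12*x_1**2 - 5*x_1*x_2 + 4*x_2**2 - 12*x_1 + 8*x_2 + 20, LT = x_1*x_2**2.

S(h_1,h_2): lcm = x_1*x_2**2. S = -4*x_2**2 - 6*x_1 + 2*x_2 + 17/2.
  reduce S modulo (h_1, h_2):
  remainder -4*x_2**2 - 6*x_1 + 2*x_2 + 17/2 ≠ 0; add k_3 = -4*x_2**2 - 6*x_1 + 2*x_2 + 17/2 to the basis.

S(h_1,k_3): lcm = x_1*x_2**2. S = 9/2*x_1**2 + 3*x_1*x_2 - 6*x_2**2 + 17/8*x_1 - 2*x_2 - 3/2.
  reduce S modulo (h_1, h_2, k_3):
  remainder 9/2*x_1**2 + 3*x_1*x_2 + 89/8*x_1 - 5*x_2 - 57/4 ≠ 0; add k_4 = 9/2*x_1**2 + 3*x_1*x_2 + 89/8*x_1 - 5*x_2 - 57/4 to the basis.

The other S-polynomials (S(h_2,k_3), S(h_1,k_4), S(h_2,k_4), S(k_3,k_4)) all reduce to 0 modulo the current basis, so we have a Gröbner basis.
Inter-reduce: drop elements whose leading term is divisible by another's, tail-reduce, and make monic.
Reduced Gröbner basis: {x_1**2 + 2/3*x_1*x_2 + 89/36*x_1 - 10/9*x_2 - 19/6, x_2**2 + 3/2*x_1 - 1/2*x_2 - 17/8}.

These differ, so the ideals are not equal.
The choice of monomial ordering does not affect the verdict — as long as both bases are computed under the same ordering, their equality decides ideal equality.

No, the ideals differ.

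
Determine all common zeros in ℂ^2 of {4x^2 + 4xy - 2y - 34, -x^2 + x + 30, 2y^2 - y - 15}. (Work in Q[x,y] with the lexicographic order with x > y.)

Compute a lex Gröbner basis by Buchberger's algorithm.
f_1 = 4x^2 + 4xy - 2y - 34, LT = x^2.
f_2 = -x^2 + x + 30, LT = x^2.
f_3 = 2y^2 - y - 15, LT = y^2.

S(f_1,f_2): lcm = x^2. S = xy + x - 1/2y + 43/2.
  leading term xy: no divisor's leading term divides it; move xy to the remainder.
  leading term x: no divisor's leading term divides it; move x to the remainder.
  leading term y: no divisor's leading term divides it; move -1/2y to the remainder.
  leading term 1: no divisor's leading term divides it; move 43/2 to the remainder.
  remainder xy + x - 1/2y + 43/2 ≠ 0; add h_4 = xy + x - 1/2y + 43/2 to the basis.

S(f_1,h_4): lcm = x^2y. S = -x^2 + xy^2 + 1/2xy - 43/2x - 1/2y^2 - 17/2y.
  leading term x^2: subtract (-1/4)·f_1 from -x^2 + xy^2 + 1/2xy - 43/2x - 1/2y^2 - 17/2y → xy^2 + 3/2xy - 43/2x - 1/2y^2 - 9y - 17/2
  leading term xy^2: subtract (1/2x)·f_3 from xy^2 + 3/2xy - 43/2x - 1/2y^2 - 9y - 17/2 → 2xy - 14x - 1/2y^2 - 9y - 17/2
  leading term xy: subtract (2)·h_4 from 2xy - 14x - 1/2y^2 - 9y - 17/2 → -16x - 1/2y^2 - 8y - 103/2
  leading term x: no divisor's leading term divides it; move -16x to the remainder.
  leading term y^2: subtract (-1/4)·f_3 from -1/2y^2 - 8y - 103/2 → -33/4y - 221/4
  leading term y: no divisor's leading term divides it; move -33/4y to the remainder.
  leading term 1: no divisor's leading term divides it; move -221/4 to the remainder.
  remainder -16x - 33/4y - 221/4 ≠ 0; add h_5 = -16x - 33/4y - 221/4 to the basis.

S(f_2,h_4): lcm = x^2y. S = -x^2 - 1/2xy - 43/2x - 30y.
  leading term x^2: subtract (-1/4)·f_1 from -x^2 - 1/2xy - 43/2x - 30y → 1/2xy - 43/2x - 61/2y - 17/2
  leading term xy: subtract (1/2)·h_4 from 1/2xy - 43/2x - 61/2y - 17/2 → -22x - 121/4y - 77/4
  leading term x: subtract (11/8)·h_5 from -22x - 121/4y - 77/4 → -605/32y + 1815/32
  leading term y: no divisor's leading term divides it; move -605/32y to the remainder.
  leading term 1: no divisor's leading term divides it; move 1815/32 to the remainder.
  remainder -605/32y + 1815/32 ≠ 0; add h_6 = -605/32y + 1815/32 to the basis.

The other S-polynomials (S(f_1,f_3), S(f_2,f_3), S(f_3,h_4), S(f_1,h_5), S(f_2,h_5), S(f_3,h_5), S(h_4,h_5), S(f_1,h_6), S(f_2,h_6), S(f_3,h_6), S(h_4,h_6), S(h_5,h_6)) all reduce to 0 modulo the current basis, so we have a Gröbner basis.
Inter-reduce: drop elements whose leading term is divisible by another's, tail-reduce, and make monic.
Reduced Gröbner basis: {x + 5, y - 3}.

Since the basis is lex-ordered, y - 3 is univariate in y. Its roots are {3}. Back-substituting each root into the other basis elements fixes the other coordinates.
  y = 3: the earlier basis element becomes x + 5 = 0, giving x = -5 — point (-5, 3).

{(-5, 3)}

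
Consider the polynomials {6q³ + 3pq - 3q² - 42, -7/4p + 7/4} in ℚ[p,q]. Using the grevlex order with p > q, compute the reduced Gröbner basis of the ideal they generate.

G = {q³ - ½q² + ½q - 7, p - 1}

f_1 = 6q³ + 3pq - 3q² - 42, LT = q³.
f_2 = -7/4p + 7/4, LT = p.

The S-polynomials (S(f_1,f_2)) all reduce to 0 modulo the current basis, so we have a Gröbner basis.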